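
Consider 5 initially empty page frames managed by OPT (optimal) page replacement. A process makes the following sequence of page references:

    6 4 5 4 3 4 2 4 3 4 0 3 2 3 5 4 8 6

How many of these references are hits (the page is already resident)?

10

6: fault, frames [6]
4: fault, frames [6, 4]
5: fault, frames [6, 4, 5]
4: hit
3: fault, frames [6, 4, 5, 3]
4: hit
2: fault, frames [6, 4, 5, 3, 2]
4: hit
3: hit
4: hit
0: fault, evict 6, frames [4, 5, 3, 2, 0]
3: hit
2: hit
3: hit
5: hit
4: hit
8: fault, evict 0, frames [4, 5, 3, 2, 8]
6: fault, evict 8, frames [4, 5, 3, 2, 6]
Hits: 10.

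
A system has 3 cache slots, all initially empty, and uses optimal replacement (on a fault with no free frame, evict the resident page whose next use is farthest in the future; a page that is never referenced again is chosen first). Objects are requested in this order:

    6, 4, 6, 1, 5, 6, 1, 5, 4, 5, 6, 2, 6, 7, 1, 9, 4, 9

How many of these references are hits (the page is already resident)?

6 → fault, frames {6}
4 → fault, frames {6,4}
6 → hit
1 → fault, frames {6,4,1}
5 → fault, evict 4, frames {6,1,5}
6 → hit
1 → hit
5 → hit
4 → fault, evict 1, frames {6,5,4}
5 → hit
6 → hit
2 → fault, evict 5, frames {6,4,2}
6 → hit
7 → fault, evict 2, frames {6,4,7}
1 → fault, evict 7, frames {6,4,1}
9 → fault, evict 1, frames {6,4,9}
4 → hit
9 → hit
Hits: 9.

9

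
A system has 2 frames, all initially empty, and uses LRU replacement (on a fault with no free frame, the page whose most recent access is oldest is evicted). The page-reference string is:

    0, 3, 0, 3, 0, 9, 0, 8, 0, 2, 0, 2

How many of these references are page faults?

0 -> miss, frames (0)
3 -> miss, frames (0 3)
0 -> hit
3 -> hit
0 -> hit
9 -> miss, evict 3, frames (0 9)
0 -> hit
8 -> miss, evict 9, frames (0 8)
0 -> hit
2 -> miss, evict 8, frames (0 2)
0 -> hit
2 -> hit
Page faults: 5.

5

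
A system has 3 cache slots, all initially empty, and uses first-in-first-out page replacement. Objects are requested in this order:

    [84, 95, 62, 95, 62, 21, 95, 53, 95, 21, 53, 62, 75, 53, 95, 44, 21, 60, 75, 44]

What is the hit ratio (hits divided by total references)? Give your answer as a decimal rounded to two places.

0.25

84: fault, frames {84}
95: fault, frames {84,95}
62: fault, frames {84,95,62}
95: hit
62: hit
21: fault, evict 84, frames {95,62,21}
95: hit
53: fault, evict 95, frames {62,21,53}
95: fault, evict 62, frames {21,53,95}
21: hit
53: hit
62: fault, evict 21, frames {53,95,62}
75: fault, evict 53, frames {95,62,75}
53: fault, evict 95, frames {62,75,53}
95: fault, evict 62, frames {75,53,95}
44: fault, evict 75, frames {53,95,44}
21: fault, evict 53, frames {95,44,21}
60: fault, evict 95, frames {44,21,60}
75: fault, evict 44, frames {21,60,75}
44: fault, evict 21, frames {60,75,44}
Hits: 5 of 20 references → 5/20 = 0.2500.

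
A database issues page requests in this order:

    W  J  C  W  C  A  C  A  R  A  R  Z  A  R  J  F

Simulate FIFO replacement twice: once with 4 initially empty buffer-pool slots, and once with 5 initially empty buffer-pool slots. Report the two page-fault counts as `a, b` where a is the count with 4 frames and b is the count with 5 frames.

4 frames: F F F . . F . . F . . F . . F F → 8 faults.
5 frames: F F F . . F . . F . . F . . . F → 7 faults.
7 < 8: adding a frame reduced faults, as is typical.

8, 7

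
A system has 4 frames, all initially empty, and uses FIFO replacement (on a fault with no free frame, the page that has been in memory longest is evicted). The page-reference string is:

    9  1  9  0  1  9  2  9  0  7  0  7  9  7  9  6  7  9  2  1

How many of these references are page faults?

9 → miss, frames [9]
1 → miss, frames [9, 1]
9 → hit
0 → miss, frames [9, 1, 0]
1 → hit
9 → hit
2 → miss, frames [9, 1, 0, 2]
9 → hit
0 → hit
7 → miss, evict 9, frames [1, 0, 2, 7]
0 → hit
7 → hit
9 → miss, evict 1, frames [0, 2, 7, 9]
7 → hit
9 → hit
6 → miss, evict 0, frames [2, 7, 9, 6]
7 → hit
9 → hit
2 → hit
1 → miss, evict 2, frames [7, 9, 6, 1]
Page faults: 8.

8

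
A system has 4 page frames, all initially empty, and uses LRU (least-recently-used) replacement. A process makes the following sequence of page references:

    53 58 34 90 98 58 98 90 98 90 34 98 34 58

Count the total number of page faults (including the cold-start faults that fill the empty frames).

5

53: miss, frames {53}
58: miss, frames {53,58}
34: miss, frames {53,58,34}
90: miss, frames {53,58,34,90}
98: miss, evict 53, frames {58,34,90,98}
58: hit
98: hit
90: hit
98: hit
90: hit
34: hit
98: hit
34: hit
58: hit
Page faults: 5.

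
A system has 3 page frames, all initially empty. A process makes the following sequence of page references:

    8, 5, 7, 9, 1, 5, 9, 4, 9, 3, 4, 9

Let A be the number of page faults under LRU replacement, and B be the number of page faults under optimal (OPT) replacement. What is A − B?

Under LRU: F F F F F F . F . F . . → 8 faults.
Under OPT: F F F F F . . F . F . . → 7 faults.
A − B = 8 − 7 = 1.

1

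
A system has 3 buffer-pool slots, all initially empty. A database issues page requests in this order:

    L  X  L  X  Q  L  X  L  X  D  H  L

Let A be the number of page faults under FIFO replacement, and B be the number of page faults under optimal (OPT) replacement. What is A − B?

1

Under FIFO: F F . . F . . . . F F F → 6 faults.
Under OPT: F F . . F . . . . F F . → 5 faults.
A − B = 6 − 5 = 1.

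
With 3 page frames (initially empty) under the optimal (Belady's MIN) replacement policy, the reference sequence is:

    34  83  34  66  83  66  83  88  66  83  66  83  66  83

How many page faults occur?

4

34 -> fault, frames {34}
83 -> fault, frames {34,83}
34 -> hit
66 -> fault, frames {34,83,66}
83 -> hit
66 -> hit
83 -> hit
88 -> fault, evict 34, frames {83,66,88}
66 -> hit
83 -> hit
66 -> hit
83 -> hit
66 -> hit
83 -> hit
Page faults: 4.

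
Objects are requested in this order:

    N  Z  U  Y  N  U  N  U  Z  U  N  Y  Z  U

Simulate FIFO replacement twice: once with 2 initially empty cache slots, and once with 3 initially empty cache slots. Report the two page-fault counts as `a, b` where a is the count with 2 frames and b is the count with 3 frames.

2 frames: F F F F F F . . F . F F F F → 11 faults.
3 frames: F F F F F . . . F F . F . . → 8 faults.
8 < 11: adding a frame reduced faults, as is typical.

11, 8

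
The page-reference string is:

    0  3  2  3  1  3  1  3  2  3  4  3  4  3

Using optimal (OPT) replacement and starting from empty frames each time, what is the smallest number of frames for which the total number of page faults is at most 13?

2

f=1: 14 faults
f=2: 6 faults
f=3: 5 faults
f=4: 5 faults
f=5: 5 faults
Smallest f with faults ≤ 13 is 2.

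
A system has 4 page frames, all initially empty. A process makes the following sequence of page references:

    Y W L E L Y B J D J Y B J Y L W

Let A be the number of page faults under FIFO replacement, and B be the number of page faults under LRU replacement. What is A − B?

1

Under FIFO: F F F F . . F F F . F . . . F F → 10 faults.
Under LRU: F F F F . . F F F . . . . . F F → 9 faults.
A − B = 10 − 9 = 1.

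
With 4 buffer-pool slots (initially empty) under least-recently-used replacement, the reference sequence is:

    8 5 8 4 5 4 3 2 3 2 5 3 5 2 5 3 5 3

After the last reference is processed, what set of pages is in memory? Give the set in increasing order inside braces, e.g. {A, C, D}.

8 → miss, frames {8}
5 → miss, frames {8,5}
8 → hit
4 → miss, frames {5,8,4}
5 → hit
4 → hit
3 → miss, frames {8,5,4,3}
2 → miss, evict 8, frames {5,4,3,2}
3 → hit
2 → hit
5 → hit
3 → hit
5 → hit
2 → hit
5 → hit
3 → hit
5 → hit
3 → hit

{2, 3, 4, 5}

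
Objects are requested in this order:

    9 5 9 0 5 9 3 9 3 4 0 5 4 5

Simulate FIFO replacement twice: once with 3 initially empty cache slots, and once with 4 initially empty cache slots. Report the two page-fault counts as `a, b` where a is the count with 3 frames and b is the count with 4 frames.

3 frames: F F . F . . F F . F F F . . → 8 faults.
4 frames: F F . F . . F . . F . . . . → 5 faults.
5 < 8: adding a frame reduced faults, as is typical.

8, 5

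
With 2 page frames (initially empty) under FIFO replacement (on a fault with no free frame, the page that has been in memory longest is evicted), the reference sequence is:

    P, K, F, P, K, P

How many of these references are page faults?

5

P -> miss, frames (P)
K -> miss, frames (P K)
F -> miss, evict P, frames (K F)
P -> miss, evict K, frames (F P)
K -> miss, evict F, frames (P K)
P -> hit
Page faults: 5.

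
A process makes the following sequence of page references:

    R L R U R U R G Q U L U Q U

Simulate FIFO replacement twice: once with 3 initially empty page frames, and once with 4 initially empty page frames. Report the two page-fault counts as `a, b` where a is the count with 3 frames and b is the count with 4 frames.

7, 5

3 frames: F F . F . . . F F . F F . . → 7 faults.
4 frames: F F . F . . . F F . . . . . → 5 faults.
5 < 7: adding a frame reduced faults, as is typical.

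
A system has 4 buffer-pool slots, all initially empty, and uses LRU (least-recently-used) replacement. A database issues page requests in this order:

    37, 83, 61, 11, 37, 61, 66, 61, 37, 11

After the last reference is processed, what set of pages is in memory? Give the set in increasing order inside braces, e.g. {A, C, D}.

37: miss, frames {37}
83: miss, frames {37,83}
61: miss, frames {37,83,61}
11: miss, frames {37,83,61,11}
37: hit
61: hit
66: miss, evict 83, frames {11,37,61,66}
61: hit
37: hit
11: hit

{11, 37, 61, 66}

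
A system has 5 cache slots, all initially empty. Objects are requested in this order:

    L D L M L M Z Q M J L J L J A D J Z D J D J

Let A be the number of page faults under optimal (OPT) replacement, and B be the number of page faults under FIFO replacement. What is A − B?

Under OPT: F F . F . . F F . F . . . . F . . . . . . . → 7 faults.
Under FIFO: F F . F . . F F . F F . . . F F . F . . . . → 10 faults.
A − B = 7 − 10 = -3.

-3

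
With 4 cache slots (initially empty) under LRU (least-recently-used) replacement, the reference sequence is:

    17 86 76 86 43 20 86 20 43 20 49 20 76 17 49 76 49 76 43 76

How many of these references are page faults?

9

17 → miss, frames {17}
86 → miss, frames {17,86}
76 → miss, frames {17,86,76}
86 → hit
43 → miss, frames {17,76,86,43}
20 → miss, evict 17, frames {76,86,43,20}
86 → hit
20 → hit
43 → hit
20 → hit
49 → miss, evict 76, frames {86,43,20,49}
20 → hit
76 → miss, evict 86, frames {43,49,20,76}
17 → miss, evict 43, frames {49,20,76,17}
49 → hit
76 → hit
49 → hit
76 → hit
43 → miss, evict 20, frames {17,49,76,43}
76 → hit
Page faults: 9.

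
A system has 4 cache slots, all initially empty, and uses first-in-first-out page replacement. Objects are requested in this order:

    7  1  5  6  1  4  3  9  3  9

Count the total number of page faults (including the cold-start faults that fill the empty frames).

7 → fault, frames (7)
1 → fault, frames (7 1)
5 → fault, frames (7 1 5)
6 → fault, frames (7 1 5 6)
1 → hit
4 → fault, evict 7, frames (1 5 6 4)
3 → fault, evict 1, frames (5 6 4 3)
9 → fault, evict 5, frames (6 4 3 9)
3 → hit
9 → hit
Page faults: 7.

7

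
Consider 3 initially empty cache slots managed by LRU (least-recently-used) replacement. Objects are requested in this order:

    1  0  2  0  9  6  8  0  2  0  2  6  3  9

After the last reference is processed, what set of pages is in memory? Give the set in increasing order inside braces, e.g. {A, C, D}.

{3, 6, 9}

1 → miss, frames {1}
0 → miss, frames {1,0}
2 → miss, frames {1,0,2}
0 → hit
9 → miss, evict 1, frames {2,0,9}
6 → miss, evict 2, frames {0,9,6}
8 → miss, evict 0, frames {9,6,8}
0 → miss, evict 9, frames {6,8,0}
2 → miss, evict 6, frames {8,0,2}
0 → hit
2 → hit
6 → miss, evict 8, frames {0,2,6}
3 → miss, evict 0, frames {2,6,3}
9 → miss, evict 2, frames {6,3,9}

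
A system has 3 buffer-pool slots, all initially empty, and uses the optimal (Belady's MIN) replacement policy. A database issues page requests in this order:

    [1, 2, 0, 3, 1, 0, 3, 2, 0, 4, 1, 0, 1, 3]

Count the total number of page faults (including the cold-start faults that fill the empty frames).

1 → fault, frames {1}
2 → fault, frames {1,2}
0 → fault, frames {1,2,0}
3 → fault, evict 2, frames {1,0,3}
1 → hit
0 → hit
3 → hit
2 → fault, evict 3, frames {1,0,2}
0 → hit
4 → fault, evict 2, frames {1,0,4}
1 → hit
0 → hit
1 → hit
3 → fault, evict 4, frames {1,0,3}
Page faults: 7.

7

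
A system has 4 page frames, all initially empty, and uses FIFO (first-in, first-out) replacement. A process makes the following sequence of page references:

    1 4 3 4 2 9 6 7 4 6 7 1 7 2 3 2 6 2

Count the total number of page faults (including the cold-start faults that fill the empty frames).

12

1 -> miss, frames {1}
4 -> miss, frames {1,4}
3 -> miss, frames {1,4,3}
4 -> hit
2 -> miss, frames {1,4,3,2}
9 -> miss, evict 1, frames {4,3,2,9}
6 -> miss, evict 4, frames {3,2,9,6}
7 -> miss, evict 3, frames {2,9,6,7}
4 -> miss, evict 2, frames {9,6,7,4}
6 -> hit
7 -> hit
1 -> miss, evict 9, frames {6,7,4,1}
7 -> hit
2 -> miss, evict 6, frames {7,4,1,2}
3 -> miss, evict 7, frames {4,1,2,3}
2 -> hit
6 -> miss, evict 4, frames {1,2,3,6}
2 -> hit
Page faults: 12.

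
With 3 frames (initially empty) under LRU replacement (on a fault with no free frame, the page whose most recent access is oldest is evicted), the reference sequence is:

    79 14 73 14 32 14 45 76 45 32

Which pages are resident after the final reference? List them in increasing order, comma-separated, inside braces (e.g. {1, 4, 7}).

79 → miss, frames {79}
14 → miss, frames {79,14}
73 → miss, frames {79,14,73}
14 → hit
32 → miss, evict 79, frames {73,14,32}
14 → hit
45 → miss, evict 73, frames {32,14,45}
76 → miss, evict 32, frames {14,45,76}
45 → hit
32 → miss, evict 14, frames {76,45,32}

{32, 45, 76}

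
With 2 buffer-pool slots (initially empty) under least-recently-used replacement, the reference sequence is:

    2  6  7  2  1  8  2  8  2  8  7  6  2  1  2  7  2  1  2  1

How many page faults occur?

2: miss, frames (2)
6: miss, frames (2 6)
7: miss, evict 2, frames (6 7)
2: miss, evict 6, frames (7 2)
1: miss, evict 7, frames (2 1)
8: miss, evict 2, frames (1 8)
2: miss, evict 1, frames (8 2)
8: hit
2: hit
8: hit
7: miss, evict 2, frames (8 7)
6: miss, evict 8, frames (7 6)
2: miss, evict 7, frames (6 2)
1: miss, evict 6, frames (2 1)
2: hit
7: miss, evict 1, frames (2 7)
2: hit
1: miss, evict 7, frames (2 1)
2: hit
1: hit
Page faults: 13.

13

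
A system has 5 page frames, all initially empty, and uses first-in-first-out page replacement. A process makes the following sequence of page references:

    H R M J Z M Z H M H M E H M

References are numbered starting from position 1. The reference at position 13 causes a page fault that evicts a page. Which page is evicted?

pos 1: H -> miss, frames (H)
pos 2: R -> miss, frames (H R)
pos 3: M -> miss, frames (H R M)
pos 4: J -> miss, frames (H R M J)
pos 5: Z -> miss, frames (H R M J Z)
pos 6: M -> hit
pos 7: Z -> hit
pos 8: H -> hit
pos 9: M -> hit
pos 10: H -> hit
pos 11: M -> hit
pos 12: E -> miss, evict H, frames (R M J Z E)
pos 13: H -> miss, evict R, frames (M J Z E H)
At position 13, page R is evicted.

R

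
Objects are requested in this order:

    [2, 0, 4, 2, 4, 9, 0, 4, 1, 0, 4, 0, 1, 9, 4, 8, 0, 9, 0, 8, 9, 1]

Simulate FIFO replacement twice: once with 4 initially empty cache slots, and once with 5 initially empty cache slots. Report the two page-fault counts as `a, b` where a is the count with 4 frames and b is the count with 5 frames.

4 frames: F F F . . F . . F . . . . . . F F . . . . . → 7 faults.
5 frames: F F F . . F . . F . . . . . . F . . . . . . → 6 faults.
6 < 7: adding a frame reduced faults, as is typical.

7, 6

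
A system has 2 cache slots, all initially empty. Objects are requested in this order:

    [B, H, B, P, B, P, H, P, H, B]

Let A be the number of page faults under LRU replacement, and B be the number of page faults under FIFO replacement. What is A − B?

Under LRU: F F . F . . F . . F → 5 faults.
Under FIFO: F F . F F . F F . F → 7 faults.
A − B = 5 − 7 = -2.

-2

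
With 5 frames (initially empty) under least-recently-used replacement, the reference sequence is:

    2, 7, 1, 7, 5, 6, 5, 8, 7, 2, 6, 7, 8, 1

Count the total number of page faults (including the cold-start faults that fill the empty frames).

2: miss, frames (2)
7: miss, frames (2 7)
1: miss, frames (2 7 1)
7: hit
5: miss, frames (2 1 7 5)
6: miss, frames (2 1 7 5 6)
5: hit
8: miss, evict 2, frames (1 7 6 5 8)
7: hit
2: miss, evict 1, frames (6 5 8 7 2)
6: hit
7: hit
8: hit
1: miss, evict 5, frames (2 6 7 8 1)
Page faults: 8.

8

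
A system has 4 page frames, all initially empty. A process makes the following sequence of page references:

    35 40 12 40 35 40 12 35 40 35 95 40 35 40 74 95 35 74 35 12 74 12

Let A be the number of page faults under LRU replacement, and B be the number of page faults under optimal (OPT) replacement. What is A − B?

1

Under LRU: F F F . . . . . . . F . . . F . . . . F . . → 6 faults.
Under OPT: F F F . . . . . . . F . . . F . . . . . . . → 5 faults.
A − B = 6 − 5 = 1.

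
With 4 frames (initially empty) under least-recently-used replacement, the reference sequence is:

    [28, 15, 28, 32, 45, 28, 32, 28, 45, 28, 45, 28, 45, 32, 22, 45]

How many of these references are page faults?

5

28: fault, frames [28]
15: fault, frames [28, 15]
28: hit
32: fault, frames [15, 28, 32]
45: fault, frames [15, 28, 32, 45]
28: hit
32: hit
28: hit
45: hit
28: hit
45: hit
28: hit
45: hit
32: hit
22: fault, evict 15, frames [28, 45, 32, 22]
45: hit
Page faults: 5.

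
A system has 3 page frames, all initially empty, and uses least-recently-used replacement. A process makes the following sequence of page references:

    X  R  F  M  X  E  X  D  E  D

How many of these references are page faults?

X → miss, frames (X)
R → miss, frames (X R)
F → miss, frames (X R F)
M → miss, evict X, frames (R F M)
X → miss, evict R, frames (F M X)
E → miss, evict F, frames (M X E)
X → hit
D → miss, evict M, frames (E X D)
E → hit
D → hit
Page faults: 7.

7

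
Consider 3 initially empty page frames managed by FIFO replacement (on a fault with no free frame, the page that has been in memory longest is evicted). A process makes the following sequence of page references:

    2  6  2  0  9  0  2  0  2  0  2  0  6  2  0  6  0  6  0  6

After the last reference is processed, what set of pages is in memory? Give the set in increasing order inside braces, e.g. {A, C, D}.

2 → fault, frames (2)
6 → fault, frames (2 6)
2 → hit
0 → fault, frames (2 6 0)
9 → fault, evict 2, frames (6 0 9)
0 → hit
2 → fault, evict 6, frames (0 9 2)
0 → hit
2 → hit
0 → hit
2 → hit
0 → hit
6 → fault, evict 0, frames (9 2 6)
2 → hit
0 → fault, evict 9, frames (2 6 0)
6 → hit
0 → hit
6 → hit
0 → hit
6 → hit

{0, 2, 6}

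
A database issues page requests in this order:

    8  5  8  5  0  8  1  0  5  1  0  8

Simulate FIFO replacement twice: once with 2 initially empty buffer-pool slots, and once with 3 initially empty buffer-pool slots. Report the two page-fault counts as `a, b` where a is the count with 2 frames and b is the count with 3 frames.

2 frames: F F . . F F F F F F F F → 10 faults.
3 frames: F F . . F . F . . . . F → 5 faults.
5 < 10: adding a frame reduced faults, as is typical.

10, 5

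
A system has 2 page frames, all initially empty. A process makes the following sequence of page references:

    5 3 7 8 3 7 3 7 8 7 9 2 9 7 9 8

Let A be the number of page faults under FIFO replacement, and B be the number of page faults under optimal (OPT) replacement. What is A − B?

Under FIFO: F F F F F F . . F . F F . F F F → 12 faults.
Under OPT: F F F F . F . . F . F F . F . F → 10 faults.
A − B = 12 − 10 = 2.

2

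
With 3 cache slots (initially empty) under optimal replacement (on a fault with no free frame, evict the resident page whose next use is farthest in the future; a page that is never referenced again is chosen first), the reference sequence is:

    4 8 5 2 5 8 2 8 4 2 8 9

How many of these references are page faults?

4 -> miss, frames [4]
8 -> miss, frames [4, 8]
5 -> miss, frames [4, 8, 5]
2 -> miss, evict 4, frames [8, 5, 2]
5 -> hit
8 -> hit
2 -> hit
8 -> hit
4 -> miss, evict 5, frames [8, 2, 4]
2 -> hit
8 -> hit
9 -> miss, evict 4, frames [8, 2, 9]
Page faults: 6.

6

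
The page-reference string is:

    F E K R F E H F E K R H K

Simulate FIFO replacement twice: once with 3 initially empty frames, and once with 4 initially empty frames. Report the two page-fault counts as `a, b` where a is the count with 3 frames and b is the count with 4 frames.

9, 10

3 frames: F F F F F F F . . F F . . → 9 faults.
4 frames: F F F F . . F F F F F F . → 10 faults.
10 > 9: adding a frame increased faults — Belady's anomaly.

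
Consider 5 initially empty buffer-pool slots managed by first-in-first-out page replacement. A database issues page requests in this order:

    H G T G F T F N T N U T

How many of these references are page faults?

H: fault, frames (H)
G: fault, frames (H G)
T: fault, frames (H G T)
G: hit
F: fault, frames (H G T F)
T: hit
F: hit
N: fault, frames (H G T F N)
T: hit
N: hit
U: fault, evict H, frames (G T F N U)
T: hit
Page faults: 6.

6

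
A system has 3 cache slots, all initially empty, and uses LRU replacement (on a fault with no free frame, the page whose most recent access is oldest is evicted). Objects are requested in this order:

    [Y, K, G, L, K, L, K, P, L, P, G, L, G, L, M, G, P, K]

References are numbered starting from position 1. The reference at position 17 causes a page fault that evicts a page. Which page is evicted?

L

pos 1: Y -> fault, frames {Y}
pos 2: K -> fault, frames {Y,K}
pos 3: G -> fault, frames {Y,K,G}
pos 4: L -> fault, evict Y, frames {K,G,L}
pos 5: K -> hit
pos 6: L -> hit
pos 7: K -> hit
pos 8: P -> fault, evict G, frames {L,K,P}
pos 9: L -> hit
pos 10: P -> hit
pos 11: G -> fault, evict K, frames {L,P,G}
pos 12: L -> hit
pos 13: G -> hit
pos 14: L -> hit
pos 15: M -> fault, evict P, frames {G,L,M}
pos 16: G -> hit
pos 17: P -> fault, evict L, frames {M,G,P}
At position 17, page L is evicted.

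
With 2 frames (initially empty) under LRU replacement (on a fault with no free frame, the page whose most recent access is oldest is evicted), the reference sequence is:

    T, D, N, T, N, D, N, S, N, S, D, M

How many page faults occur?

8

T: miss, frames {T}
D: miss, frames {T,D}
N: miss, evict T, frames {D,N}
T: miss, evict D, frames {N,T}
N: hit
D: miss, evict T, frames {N,D}
N: hit
S: miss, evict D, frames {N,S}
N: hit
S: hit
D: miss, evict N, frames {S,D}
M: miss, evict S, frames {D,M}
Page faults: 8.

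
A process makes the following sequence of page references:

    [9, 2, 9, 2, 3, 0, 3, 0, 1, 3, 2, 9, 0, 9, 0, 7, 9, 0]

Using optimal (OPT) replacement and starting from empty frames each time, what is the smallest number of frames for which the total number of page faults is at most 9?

f=1: 18 faults
f=2: 10 faults
f=3: 8 faults
f=4: 7 faults
f=5: 6 faults
f=6: 6 faults
Smallest f with faults ≤ 9 is 3.

3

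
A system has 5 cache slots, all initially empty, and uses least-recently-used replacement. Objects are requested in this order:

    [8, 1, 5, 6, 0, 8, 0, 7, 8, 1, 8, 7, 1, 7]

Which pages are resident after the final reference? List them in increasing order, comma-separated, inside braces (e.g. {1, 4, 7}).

8 → fault, frames [8]
1 → fault, frames [8, 1]
5 → fault, frames [8, 1, 5]
6 → fault, frames [8, 1, 5, 6]
0 → fault, frames [8, 1, 5, 6, 0]
8 → hit
0 → hit
7 → fault, evict 1, frames [5, 6, 8, 0, 7]
8 → hit
1 → fault, evict 5, frames [6, 0, 7, 8, 1]
8 → hit
7 → hit
1 → hit
7 → hit

{0, 1, 6, 7, 8}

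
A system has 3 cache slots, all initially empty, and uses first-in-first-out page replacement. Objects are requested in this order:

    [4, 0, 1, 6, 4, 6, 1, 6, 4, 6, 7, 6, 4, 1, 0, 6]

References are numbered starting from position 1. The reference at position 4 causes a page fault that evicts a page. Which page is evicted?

4

pos 1: 4 → miss, frames (4)
pos 2: 0 → miss, frames (4 0)
pos 3: 1 → miss, frames (4 0 1)
pos 4: 6 → miss, evict 4, frames (0 1 6)
At position 4, page 4 is evicted.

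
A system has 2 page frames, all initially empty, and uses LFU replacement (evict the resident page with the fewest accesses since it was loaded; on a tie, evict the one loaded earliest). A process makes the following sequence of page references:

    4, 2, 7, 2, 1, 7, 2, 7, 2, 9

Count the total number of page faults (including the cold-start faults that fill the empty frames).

4 → fault, frames [4]
2 → fault, frames [4, 2]
7 → fault, evict 4, frames [2, 7]
2 → hit
1 → fault, evict 7, frames [2, 1]
7 → fault, evict 1, frames [2, 7]
2 → hit
7 → hit
2 → hit
9 → fault, evict 7, frames [2, 9]
Page faults: 6.

6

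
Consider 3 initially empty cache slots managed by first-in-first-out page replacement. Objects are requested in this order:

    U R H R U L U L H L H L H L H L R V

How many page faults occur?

7

U → fault, frames {U}
R → fault, frames {U,R}
H → fault, frames {U,R,H}
R → hit
U → hit
L → fault, evict U, frames {R,H,L}
U → fault, evict R, frames {H,L,U}
L → hit
H → hit
L → hit
H → hit
L → hit
H → hit
L → hit
H → hit
L → hit
R → fault, evict H, frames {L,U,R}
V → fault, evict L, frames {U,R,V}
Page faults: 7.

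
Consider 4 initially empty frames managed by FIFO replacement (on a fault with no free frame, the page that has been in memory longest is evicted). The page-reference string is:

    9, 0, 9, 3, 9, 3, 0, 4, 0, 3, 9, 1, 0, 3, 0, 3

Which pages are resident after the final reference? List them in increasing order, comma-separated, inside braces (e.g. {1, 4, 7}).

9 → miss, frames {9}
0 → miss, frames {9,0}
9 → hit
3 → miss, frames {9,0,3}
9 → hit
3 → hit
0 → hit
4 → miss, frames {9,0,3,4}
0 → hit
3 → hit
9 → hit
1 → miss, evict 9, frames {0,3,4,1}
0 → hit
3 → hit
0 → hit
3 → hit

{0, 1, 3, 4}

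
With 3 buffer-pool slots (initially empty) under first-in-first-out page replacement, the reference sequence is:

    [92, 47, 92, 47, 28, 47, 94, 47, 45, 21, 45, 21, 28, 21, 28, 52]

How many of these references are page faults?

8

92 → fault, frames (92)
47 → fault, frames (92 47)
92 → hit
47 → hit
28 → fault, frames (92 47 28)
47 → hit
94 → fault, evict 92, frames (47 28 94)
47 → hit
45 → fault, evict 47, frames (28 94 45)
21 → fault, evict 28, frames (94 45 21)
45 → hit
21 → hit
28 → fault, evict 94, frames (45 21 28)
21 → hit
28 → hit
52 → fault, evict 45, frames (21 28 52)
Page faults: 8.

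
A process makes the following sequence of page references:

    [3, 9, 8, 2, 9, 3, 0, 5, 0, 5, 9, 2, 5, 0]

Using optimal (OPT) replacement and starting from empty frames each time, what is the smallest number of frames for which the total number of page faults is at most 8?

3

f=1: 14 faults
f=2: 10 faults
f=3: 7 faults
f=4: 6 faults
f=5: 6 faults
f=6: 6 faults
Smallest f with faults ≤ 8 is 3.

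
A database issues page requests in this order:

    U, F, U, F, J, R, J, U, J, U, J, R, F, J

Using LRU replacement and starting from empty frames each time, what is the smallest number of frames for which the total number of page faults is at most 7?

f=1: 14 faults
f=2: 8 faults
f=3: 6 faults
f=4: 4 faults
Smallest f with faults ≤ 7 is 3.

3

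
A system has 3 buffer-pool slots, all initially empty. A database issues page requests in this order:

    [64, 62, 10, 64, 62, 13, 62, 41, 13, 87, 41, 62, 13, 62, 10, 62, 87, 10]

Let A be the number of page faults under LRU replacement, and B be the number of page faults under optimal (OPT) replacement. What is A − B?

Under LRU: F F F . . F . F . F . F F . F . F . → 10 faults.
Under OPT: F F F . . F . F . F . . F . F . . . → 8 faults.
A − B = 10 − 8 = 2.

2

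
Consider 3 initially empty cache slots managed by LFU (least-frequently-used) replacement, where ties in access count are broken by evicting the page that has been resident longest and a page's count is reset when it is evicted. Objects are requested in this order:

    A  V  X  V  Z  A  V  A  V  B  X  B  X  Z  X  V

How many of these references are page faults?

A -> miss, frames {A}
V -> miss, frames {A,V}
X -> miss, frames {A,V,X}
V -> hit
Z -> miss, evict A, frames {V,X,Z}
A -> miss, evict X, frames {V,Z,A}
V -> hit
A -> hit
V -> hit
B -> miss, evict Z, frames {V,A,B}
X -> miss, evict B, frames {V,A,X}
B -> miss, evict X, frames {V,A,B}
X -> miss, evict B, frames {V,A,X}
Z -> miss, evict X, frames {V,A,Z}
X -> miss, evict Z, frames {V,A,X}
V -> hit
Page faults: 11.

11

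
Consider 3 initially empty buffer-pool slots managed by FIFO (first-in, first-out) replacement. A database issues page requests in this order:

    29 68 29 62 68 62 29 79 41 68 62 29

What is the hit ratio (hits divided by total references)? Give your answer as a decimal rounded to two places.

29 -> miss, frames [29]
68 -> miss, frames [29, 68]
29 -> hit
62 -> miss, frames [29, 68, 62]
68 -> hit
62 -> hit
29 -> hit
79 -> miss, evict 29, frames [68, 62, 79]
41 -> miss, evict 68, frames [62, 79, 41]
68 -> miss, evict 62, frames [79, 41, 68]
62 -> miss, evict 79, frames [41, 68, 62]
29 -> miss, evict 41, frames [68, 62, 29]
Hits: 4 of 12 references → 4/12 = 0.3333.

0.33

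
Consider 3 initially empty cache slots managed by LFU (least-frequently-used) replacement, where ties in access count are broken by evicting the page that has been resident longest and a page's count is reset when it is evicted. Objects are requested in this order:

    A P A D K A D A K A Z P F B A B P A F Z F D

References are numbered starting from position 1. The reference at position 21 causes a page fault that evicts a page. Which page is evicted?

pos 1: A -> miss, frames [A]
pos 2: P -> miss, frames [A, P]
pos 3: A -> hit
pos 4: D -> miss, frames [A, P, D]
pos 5: K -> miss, evict P, frames [A, D, K]
pos 6: A -> hit
pos 7: D -> hit
pos 8: A -> hit
pos 9: K -> hit
pos 10: A -> hit
pos 11: Z -> miss, evict D, frames [A, K, Z]
pos 12: P -> miss, evict Z, frames [A, K, P]
pos 13: F -> miss, evict P, frames [A, K, F]
pos 14: B -> miss, evict F, frames [A, K, B]
pos 15: A -> hit
pos 16: B -> hit
pos 17: P -> miss, evict K, frames [A, B, P]
pos 18: A -> hit
pos 19: F -> miss, evict P, frames [A, B, F]
pos 20: Z -> miss, evict F, frames [A, B, Z]
pos 21: F -> miss, evict Z, frames [A, B, F]
At position 21, page Z is evicted.

Z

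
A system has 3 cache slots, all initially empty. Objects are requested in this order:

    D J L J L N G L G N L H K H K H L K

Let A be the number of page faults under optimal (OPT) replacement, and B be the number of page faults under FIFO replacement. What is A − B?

Under OPT: F F F . . F F . . . . F F . . . . . → 7 faults.
Under FIFO: F F F . . F F . . . . F F . . . F . → 8 faults.
A − B = 7 − 8 = -1.

-1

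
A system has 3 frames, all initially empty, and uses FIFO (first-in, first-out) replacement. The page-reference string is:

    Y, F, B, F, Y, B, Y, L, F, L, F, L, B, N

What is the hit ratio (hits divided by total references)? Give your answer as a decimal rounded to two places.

0.64

Y → miss, frames [Y]
F → miss, frames [Y, F]
B → miss, frames [Y, F, B]
F → hit
Y → hit
B → hit
Y → hit
L → miss, evict Y, frames [F, B, L]
F → hit
L → hit
F → hit
L → hit
B → hit
N → miss, evict F, frames [B, L, N]
Hits: 9 of 14 references → 9/14 = 0.6429.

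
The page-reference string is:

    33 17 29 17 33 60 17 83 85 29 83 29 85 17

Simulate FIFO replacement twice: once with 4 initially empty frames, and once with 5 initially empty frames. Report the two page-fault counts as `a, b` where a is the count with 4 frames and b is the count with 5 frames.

4 frames: F F F . . F . F F . . . . F → 7 faults.
5 frames: F F F . . F . F F . . . . . → 6 faults.
6 < 7: adding a frame reduced faults, as is typical.

7, 6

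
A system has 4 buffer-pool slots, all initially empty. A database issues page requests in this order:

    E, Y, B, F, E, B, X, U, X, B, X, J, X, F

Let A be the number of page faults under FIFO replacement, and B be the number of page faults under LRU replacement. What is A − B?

Under FIFO: F F F F . . F F . . . F . . → 7 faults.
Under LRU: F F F F . . F F . . . F . F → 8 faults.
A − B = 7 − 8 = -1.

-1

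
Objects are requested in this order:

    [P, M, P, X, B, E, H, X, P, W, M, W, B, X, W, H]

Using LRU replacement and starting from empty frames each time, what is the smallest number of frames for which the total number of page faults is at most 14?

2

f=1: 16 faults
f=2: 14 faults
f=3: 13 faults
f=4: 12 faults
f=5: 10 faults
f=6: 9 faults
f=7: 7 faults
Smallest f with faults ≤ 14 is 2.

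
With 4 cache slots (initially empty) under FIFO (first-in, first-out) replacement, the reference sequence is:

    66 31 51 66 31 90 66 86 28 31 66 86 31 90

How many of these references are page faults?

66: miss, frames {66}
31: miss, frames {66,31}
51: miss, frames {66,31,51}
66: hit
31: hit
90: miss, frames {66,31,51,90}
66: hit
86: miss, evict 66, frames {31,51,90,86}
28: miss, evict 31, frames {51,90,86,28}
31: miss, evict 51, frames {90,86,28,31}
66: miss, evict 90, frames {86,28,31,66}
86: hit
31: hit
90: miss, evict 86, frames {28,31,66,90}
Page faults: 9.

9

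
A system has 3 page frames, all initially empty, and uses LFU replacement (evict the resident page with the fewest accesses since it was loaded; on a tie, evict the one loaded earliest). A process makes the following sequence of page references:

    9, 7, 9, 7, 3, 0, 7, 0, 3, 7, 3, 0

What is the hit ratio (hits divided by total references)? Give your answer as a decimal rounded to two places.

9 → miss, frames {9}
7 → miss, frames {9,7}
9 → hit
7 → hit
3 → miss, frames {9,7,3}
0 → miss, evict 3, frames {9,7,0}
7 → hit
0 → hit
3 → miss, evict 9, frames {7,0,3}
7 → hit
3 → hit
0 → hit
Hits: 7 of 12 references → 7/12 = 0.5833.

0.58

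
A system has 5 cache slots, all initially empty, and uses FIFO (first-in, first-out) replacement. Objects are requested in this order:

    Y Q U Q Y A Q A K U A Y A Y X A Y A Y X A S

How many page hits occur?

Y -> fault, frames (Y)
Q -> fault, frames (Y Q)
U -> fault, frames (Y Q U)
Q -> hit
Y -> hit
A -> fault, frames (Y Q U A)
Q -> hit
A -> hit
K -> fault, frames (Y Q U A K)
U -> hit
A -> hit
Y -> hit
A -> hit
Y -> hit
X -> fault, evict Y, frames (Q U A K X)
A -> hit
Y -> fault, evict Q, frames (U A K X Y)
A -> hit
Y -> hit
X -> hit
A -> hit
S -> fault, evict U, frames (A K X Y S)
Hits: 14.

14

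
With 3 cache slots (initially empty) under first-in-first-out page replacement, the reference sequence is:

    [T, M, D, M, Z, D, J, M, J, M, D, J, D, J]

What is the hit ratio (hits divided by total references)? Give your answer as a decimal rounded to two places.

0.50

T → miss, frames [T]
M → miss, frames [T, M]
D → miss, frames [T, M, D]
M → hit
Z → miss, evict T, frames [M, D, Z]
D → hit
J → miss, evict M, frames [D, Z, J]
M → miss, evict D, frames [Z, J, M]
J → hit
M → hit
D → miss, evict Z, frames [J, M, D]
J → hit
D → hit
J → hit
Hits: 7 of 14 references → 7/14 = 0.5000.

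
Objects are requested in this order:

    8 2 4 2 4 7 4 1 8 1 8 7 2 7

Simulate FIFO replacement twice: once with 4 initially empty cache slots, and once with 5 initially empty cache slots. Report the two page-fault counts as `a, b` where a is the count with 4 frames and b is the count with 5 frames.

4 frames: F F F . . F . F F . . . F . → 7 faults.
5 frames: F F F . . F . F . . . . . . → 5 faults.
5 < 7: adding a frame reduced faults, as is typical.

7, 5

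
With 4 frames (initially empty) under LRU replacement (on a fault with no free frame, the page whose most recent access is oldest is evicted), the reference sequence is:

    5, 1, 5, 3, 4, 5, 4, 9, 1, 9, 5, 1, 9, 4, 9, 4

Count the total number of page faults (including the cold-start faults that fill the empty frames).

5 → miss, frames {5}
1 → miss, frames {5,1}
5 → hit
3 → miss, frames {1,5,3}
4 → miss, frames {1,5,3,4}
5 → hit
4 → hit
9 → miss, evict 1, frames {3,5,4,9}
1 → miss, evict 3, frames {5,4,9,1}
9 → hit
5 → hit
1 → hit
9 → hit
4 → hit
9 → hit
4 → hit
Page faults: 6.

6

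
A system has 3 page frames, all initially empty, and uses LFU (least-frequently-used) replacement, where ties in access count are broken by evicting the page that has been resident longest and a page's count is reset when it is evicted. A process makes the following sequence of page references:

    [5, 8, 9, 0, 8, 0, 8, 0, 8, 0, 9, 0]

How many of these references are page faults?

4

5 → fault, frames (5)
8 → fault, frames (5 8)
9 → fault, frames (5 8 9)
0 → fault, evict 5, frames (8 9 0)
8 → hit
0 → hit
8 → hit
0 → hit
8 → hit
0 → hit
9 → hit
0 → hit
Page faults: 4.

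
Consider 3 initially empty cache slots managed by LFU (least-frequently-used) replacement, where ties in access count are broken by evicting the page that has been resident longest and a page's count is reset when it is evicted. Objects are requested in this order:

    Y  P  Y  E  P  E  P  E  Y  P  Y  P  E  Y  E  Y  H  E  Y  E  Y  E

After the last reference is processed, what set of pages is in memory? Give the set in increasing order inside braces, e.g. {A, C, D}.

Y -> fault, frames (Y)
P -> fault, frames (Y P)
Y -> hit
E -> fault, frames (Y P E)
P -> hit
E -> hit
P -> hit
E -> hit
Y -> hit
P -> hit
Y -> hit
P -> hit
E -> hit
Y -> hit
E -> hit
Y -> hit
H -> fault, evict P, frames (Y E H)
E -> hit
Y -> hit
E -> hit
Y -> hit
E -> hit

{E, H, Y}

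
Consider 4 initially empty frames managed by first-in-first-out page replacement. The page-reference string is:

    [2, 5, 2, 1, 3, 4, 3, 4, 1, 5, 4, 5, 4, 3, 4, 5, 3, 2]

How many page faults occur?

2 -> miss, frames {2}
5 -> miss, frames {2,5}
2 -> hit
1 -> miss, frames {2,5,1}
3 -> miss, frames {2,5,1,3}
4 -> miss, evict 2, frames {5,1,3,4}
3 -> hit
4 -> hit
1 -> hit
5 -> hit
4 -> hit
5 -> hit
4 -> hit
3 -> hit
4 -> hit
5 -> hit
3 -> hit
2 -> miss, evict 5, frames {1,3,4,2}
Page faults: 6.

6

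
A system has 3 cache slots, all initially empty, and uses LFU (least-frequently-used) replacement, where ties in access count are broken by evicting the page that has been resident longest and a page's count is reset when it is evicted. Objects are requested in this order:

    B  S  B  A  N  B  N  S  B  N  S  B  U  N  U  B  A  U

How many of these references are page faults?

B → fault, frames (B)
S → fault, frames (B S)
B → hit
A → fault, frames (B S A)
N → fault, evict S, frames (B A N)
B → hit
N → hit
S → fault, evict A, frames (B N S)
B → hit
N → hit
S → hit
B → hit
U → fault, evict S, frames (B N U)
N → hit
U → hit
B → hit
A → fault, evict U, frames (B N A)
U → fault, evict A, frames (B N U)
Page faults: 8.

8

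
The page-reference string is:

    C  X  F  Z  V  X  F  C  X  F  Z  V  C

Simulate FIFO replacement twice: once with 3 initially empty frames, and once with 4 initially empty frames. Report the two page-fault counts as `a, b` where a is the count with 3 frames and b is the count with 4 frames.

3 frames: F F F F F F F F . . F F . → 10 faults.
4 frames: F F F F F . . F F F F F F → 11 faults.
11 > 10: adding a frame increased faults — Belady's anomaly.

10, 11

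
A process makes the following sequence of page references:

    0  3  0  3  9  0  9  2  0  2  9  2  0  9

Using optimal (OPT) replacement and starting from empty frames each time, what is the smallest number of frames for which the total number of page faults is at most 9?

f=1: 14 faults
f=2: 6 faults
f=3: 4 faults
f=4: 4 faults
Smallest f with faults ≤ 9 is 2.

2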